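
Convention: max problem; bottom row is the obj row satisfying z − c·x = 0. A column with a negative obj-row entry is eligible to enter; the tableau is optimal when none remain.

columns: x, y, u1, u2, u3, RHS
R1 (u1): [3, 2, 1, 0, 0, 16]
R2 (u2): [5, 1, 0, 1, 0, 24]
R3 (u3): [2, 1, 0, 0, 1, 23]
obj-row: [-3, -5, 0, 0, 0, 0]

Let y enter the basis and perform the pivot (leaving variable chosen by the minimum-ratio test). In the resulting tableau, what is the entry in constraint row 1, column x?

Ratio test on column y — row 1: 16/2 = 8; row 2: 24/1 = 24; row 3: 23/1 = 23. Minimum is 8 at row 1 (u1 leaves); pivot element 2.
Divide row 1 by 2; eliminate column y from the other rows.
In the new row 1, the x entry is the old entry divided by the pivot: 3/2 = 3/2.

3/2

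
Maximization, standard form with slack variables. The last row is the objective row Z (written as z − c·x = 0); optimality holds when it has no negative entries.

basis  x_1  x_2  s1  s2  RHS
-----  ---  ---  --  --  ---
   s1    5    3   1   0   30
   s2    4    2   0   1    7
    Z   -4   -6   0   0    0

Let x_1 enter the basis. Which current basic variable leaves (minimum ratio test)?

Column x_1 entries and ratios — s1: 30/5 = 6; s2: 7/4 = 7/4.
Smallest ratio is 7/4 in the row of s2, so s2 leaves.

s2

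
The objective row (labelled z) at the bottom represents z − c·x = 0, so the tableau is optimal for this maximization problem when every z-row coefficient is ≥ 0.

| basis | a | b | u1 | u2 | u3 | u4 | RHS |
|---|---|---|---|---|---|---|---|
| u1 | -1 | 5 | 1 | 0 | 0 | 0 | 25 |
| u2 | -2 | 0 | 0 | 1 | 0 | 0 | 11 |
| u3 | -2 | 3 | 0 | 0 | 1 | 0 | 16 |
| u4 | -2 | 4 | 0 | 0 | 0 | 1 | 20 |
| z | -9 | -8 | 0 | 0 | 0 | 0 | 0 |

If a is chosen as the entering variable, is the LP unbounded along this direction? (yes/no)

Every constraint-row entry in column a is ≤ 0, so increasing a is unbounded.

yes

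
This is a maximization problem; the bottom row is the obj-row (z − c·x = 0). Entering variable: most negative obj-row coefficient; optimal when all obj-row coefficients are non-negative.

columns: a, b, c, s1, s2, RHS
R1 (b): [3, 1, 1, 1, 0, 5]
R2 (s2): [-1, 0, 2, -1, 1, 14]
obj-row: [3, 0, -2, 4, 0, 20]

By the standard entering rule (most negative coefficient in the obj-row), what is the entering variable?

c

Negative obj-row entries: c: -2.
The most negative is -2 in column c, so c enters.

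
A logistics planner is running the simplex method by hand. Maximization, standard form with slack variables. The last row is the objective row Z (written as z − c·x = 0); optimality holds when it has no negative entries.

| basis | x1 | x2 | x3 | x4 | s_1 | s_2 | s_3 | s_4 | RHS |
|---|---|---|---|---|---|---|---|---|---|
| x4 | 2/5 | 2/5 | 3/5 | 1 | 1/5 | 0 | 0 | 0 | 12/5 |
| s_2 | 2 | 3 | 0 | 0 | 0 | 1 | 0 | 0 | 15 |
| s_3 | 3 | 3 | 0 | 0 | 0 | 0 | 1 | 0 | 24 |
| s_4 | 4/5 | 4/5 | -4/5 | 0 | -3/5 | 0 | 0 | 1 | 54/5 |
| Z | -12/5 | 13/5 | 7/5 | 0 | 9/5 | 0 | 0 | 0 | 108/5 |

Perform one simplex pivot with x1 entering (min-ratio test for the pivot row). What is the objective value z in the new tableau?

Ratio test on column x1 — row 1: (12/5)/(2/5) = 6; row 2: 15/2 = 15/2; row 3: 24/3 = 8; row 4: (54/5)/(4/5) = 27/2. Minimum is 6 at row 1 (x4 leaves); pivot element 2/5.
Pivot on row 1; the Z-row RHS becomes 108/5 − (-12/5)·6 = 36.

36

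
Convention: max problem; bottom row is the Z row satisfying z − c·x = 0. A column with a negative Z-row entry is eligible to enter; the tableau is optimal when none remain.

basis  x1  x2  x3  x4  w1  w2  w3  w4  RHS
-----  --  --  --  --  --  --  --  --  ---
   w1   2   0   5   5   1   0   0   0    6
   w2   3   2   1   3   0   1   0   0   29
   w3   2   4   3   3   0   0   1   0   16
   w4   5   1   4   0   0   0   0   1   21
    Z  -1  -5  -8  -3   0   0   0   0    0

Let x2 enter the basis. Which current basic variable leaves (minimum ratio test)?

Column x2 entries and ratios — w1: 0 ≤ 0, skip; w2: 29/2 = 29/2; w3: 16/4 = 4; w4: 21/1 = 21.
Smallest ratio is 4 in the row of w3, so w3 leaves.

w3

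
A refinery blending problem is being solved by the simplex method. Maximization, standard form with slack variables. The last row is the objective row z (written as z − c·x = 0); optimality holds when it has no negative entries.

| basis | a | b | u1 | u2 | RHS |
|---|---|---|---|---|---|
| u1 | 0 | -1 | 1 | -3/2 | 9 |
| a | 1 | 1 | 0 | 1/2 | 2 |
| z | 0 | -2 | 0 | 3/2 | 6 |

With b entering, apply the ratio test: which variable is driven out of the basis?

Column b entries and ratios — u1: -1 ≤ 0, skip; a: 2/1 = 2.
Smallest ratio is 2 in the row of a, so a leaves.

a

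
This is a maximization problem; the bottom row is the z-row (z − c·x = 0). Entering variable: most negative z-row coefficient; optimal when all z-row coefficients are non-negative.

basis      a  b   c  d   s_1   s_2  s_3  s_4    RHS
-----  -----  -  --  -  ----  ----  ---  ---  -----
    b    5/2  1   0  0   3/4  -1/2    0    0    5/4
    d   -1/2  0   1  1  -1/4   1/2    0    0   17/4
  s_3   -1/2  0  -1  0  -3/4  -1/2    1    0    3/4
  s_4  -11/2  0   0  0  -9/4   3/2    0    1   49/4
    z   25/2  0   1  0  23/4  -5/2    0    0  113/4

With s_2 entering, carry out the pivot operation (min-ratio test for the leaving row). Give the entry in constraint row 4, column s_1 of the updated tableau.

Ratio test on column s_2 — row 1: entry -1/2 ≤ 0; row 2: (17/4)/(1/2) = 17/2; row 3: entry -1/2 ≤ 0; row 4: (49/4)/(3/2) = 49/6. Minimum is 49/6 at row 4 (s_4 leaves); pivot element 3/2.
Divide row 4 by 3/2; eliminate column s_2 from the other rows.
In the new row 4, the s_1 entry is the old entry divided by the pivot: (-9/4)/(3/2) = -3/2.

-3/2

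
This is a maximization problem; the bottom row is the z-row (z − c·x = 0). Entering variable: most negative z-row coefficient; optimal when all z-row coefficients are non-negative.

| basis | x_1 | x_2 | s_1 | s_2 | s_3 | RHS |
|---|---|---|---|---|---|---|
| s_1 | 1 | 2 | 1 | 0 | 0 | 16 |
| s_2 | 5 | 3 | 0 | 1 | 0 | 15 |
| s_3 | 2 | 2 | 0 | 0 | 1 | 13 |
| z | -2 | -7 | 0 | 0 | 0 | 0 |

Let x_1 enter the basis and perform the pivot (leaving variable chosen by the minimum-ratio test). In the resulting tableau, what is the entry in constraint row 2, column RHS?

Ratio test on column x_1 — row 1: 16/1 = 16; row 2: 15/5 = 3; row 3: 13/2 = 13/2. Minimum is 3 at row 2 (s_2 leaves); pivot element 5.
Divide row 2 by 5; eliminate column x_1 from the other rows.
In the new row 2, the RHS entry is the old entry divided by the pivot: 15/5 = 3.

3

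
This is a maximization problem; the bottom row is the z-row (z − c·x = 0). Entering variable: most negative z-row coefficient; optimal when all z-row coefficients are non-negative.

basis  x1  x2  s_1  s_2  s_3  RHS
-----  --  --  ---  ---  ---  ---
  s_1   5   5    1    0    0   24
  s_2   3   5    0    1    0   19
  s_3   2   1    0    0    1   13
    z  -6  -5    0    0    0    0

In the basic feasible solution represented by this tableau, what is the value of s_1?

s_1 is basic (row 1); its value is the RHS of that row, 24.

24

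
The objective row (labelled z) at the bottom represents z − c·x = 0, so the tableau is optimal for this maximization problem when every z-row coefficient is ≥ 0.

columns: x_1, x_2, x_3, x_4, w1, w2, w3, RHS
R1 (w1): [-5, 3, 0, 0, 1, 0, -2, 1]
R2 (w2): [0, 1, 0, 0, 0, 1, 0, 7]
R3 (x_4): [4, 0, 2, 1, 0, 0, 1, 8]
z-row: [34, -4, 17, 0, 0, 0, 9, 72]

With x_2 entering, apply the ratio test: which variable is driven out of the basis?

Column x_2 entries and ratios — w1: 1/3 = 1/3; w2: 7/1 = 7; x_4: 0 ≤ 0, skip.
Smallest ratio is 1/3 in the row of w1, so w1 leaves.

w1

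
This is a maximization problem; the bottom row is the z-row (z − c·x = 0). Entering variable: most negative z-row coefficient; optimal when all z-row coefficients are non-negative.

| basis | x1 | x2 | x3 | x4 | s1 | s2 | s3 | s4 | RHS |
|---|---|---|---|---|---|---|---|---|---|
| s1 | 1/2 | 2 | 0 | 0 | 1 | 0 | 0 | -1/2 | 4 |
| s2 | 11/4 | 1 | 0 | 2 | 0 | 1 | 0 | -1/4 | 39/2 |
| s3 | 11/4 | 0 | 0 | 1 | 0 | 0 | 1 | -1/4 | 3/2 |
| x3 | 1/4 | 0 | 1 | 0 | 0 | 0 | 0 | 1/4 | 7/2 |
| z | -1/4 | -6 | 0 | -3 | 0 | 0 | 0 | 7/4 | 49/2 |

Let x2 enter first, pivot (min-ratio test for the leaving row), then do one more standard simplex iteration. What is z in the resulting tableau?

Ratio test on column x2 — row 1: 4/2 = 2; row 2: (39/2)/1 = 39/2; row 3: entry 0 ≤ 0; row 4: entry 0 ≤ 0. Minimum is 2 at row 1 (s1 leaves); pivot element 2.
Pivot on row 1; the z-row RHS becomes 49/2 − (-6)·2 = 73/2.
Next entering variable (most negative z-row entry -3): x4.
Ratio test on column x4 — row 1: entry 0 ≤ 0; row 2: (35/2)/2 = 35/4; row 3: (3/2)/1 = 3/2; row 4: entry 0 ≤ 0. Minimum is 3/2 at row 3 (s3 leaves); pivot element 1.
After the second pivot the z-row RHS is 73/2 − (-3)·(3/2) = 41.

41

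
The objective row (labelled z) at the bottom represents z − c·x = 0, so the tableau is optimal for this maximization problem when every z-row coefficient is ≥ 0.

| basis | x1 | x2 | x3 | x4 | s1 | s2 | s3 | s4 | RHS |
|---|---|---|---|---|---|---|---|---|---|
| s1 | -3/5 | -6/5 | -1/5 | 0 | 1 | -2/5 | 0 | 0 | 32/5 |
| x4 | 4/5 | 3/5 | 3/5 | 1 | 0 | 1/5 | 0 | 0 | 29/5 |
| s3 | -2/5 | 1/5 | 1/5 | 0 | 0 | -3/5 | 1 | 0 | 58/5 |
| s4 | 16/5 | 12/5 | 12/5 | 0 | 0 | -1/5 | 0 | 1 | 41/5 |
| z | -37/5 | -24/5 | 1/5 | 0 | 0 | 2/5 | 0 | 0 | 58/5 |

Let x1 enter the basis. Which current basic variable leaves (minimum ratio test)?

s4

Column x1 entries and ratios — s1: -3/5 ≤ 0, skip; x4: (29/5)/(4/5) = 29/4; s3: -2/5 ≤ 0, skip; s4: (41/5)/(16/5) = 41/16.
Smallest ratio is 41/16 in the row of s4, so s4 leaves.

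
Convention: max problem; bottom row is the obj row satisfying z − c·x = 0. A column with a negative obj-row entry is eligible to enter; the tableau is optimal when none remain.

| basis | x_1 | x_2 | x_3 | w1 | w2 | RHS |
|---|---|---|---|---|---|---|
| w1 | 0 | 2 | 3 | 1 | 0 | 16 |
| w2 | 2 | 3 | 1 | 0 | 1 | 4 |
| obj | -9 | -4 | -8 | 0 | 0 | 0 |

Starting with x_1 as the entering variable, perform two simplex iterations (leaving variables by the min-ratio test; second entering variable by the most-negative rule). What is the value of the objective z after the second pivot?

32

Ratio test on column x_1 — row 1: entry 0 ≤ 0; row 2: 4/2 = 2. Minimum is 2 at row 2 (w2 leaves); pivot element 2.
Pivot on row 2; the obj-row RHS becomes 0 − (-9)·2 = 18.
Next entering variable (most negative obj-row entry -7/2): x_3.
Ratio test on column x_3 — row 1: 16/3 = 16/3; row 2: 2/(1/2) = 4. Minimum is 4 at row 2 (x_1 leaves); pivot element 1/2.
After the second pivot the obj-row RHS is 18 − (-7/2)·4 = 32.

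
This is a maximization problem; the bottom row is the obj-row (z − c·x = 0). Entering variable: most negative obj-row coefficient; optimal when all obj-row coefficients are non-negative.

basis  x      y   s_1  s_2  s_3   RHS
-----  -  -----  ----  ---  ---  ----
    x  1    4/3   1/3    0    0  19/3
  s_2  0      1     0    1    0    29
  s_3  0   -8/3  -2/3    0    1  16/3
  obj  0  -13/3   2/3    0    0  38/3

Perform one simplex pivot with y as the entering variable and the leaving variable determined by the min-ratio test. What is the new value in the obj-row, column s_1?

7/4

Ratio test on column y — row 1: (19/3)/(4/3) = 19/4; row 2: 29/1 = 29; row 3: entry -8/3 ≤ 0. Minimum is 19/4 at row 1 (x leaves); pivot element 4/3.
Divide row 1 by 4/3; eliminate column y from the other rows.
obj-row update in column s_1: 2/3 − (-13/3)·(1/4) = 7/4.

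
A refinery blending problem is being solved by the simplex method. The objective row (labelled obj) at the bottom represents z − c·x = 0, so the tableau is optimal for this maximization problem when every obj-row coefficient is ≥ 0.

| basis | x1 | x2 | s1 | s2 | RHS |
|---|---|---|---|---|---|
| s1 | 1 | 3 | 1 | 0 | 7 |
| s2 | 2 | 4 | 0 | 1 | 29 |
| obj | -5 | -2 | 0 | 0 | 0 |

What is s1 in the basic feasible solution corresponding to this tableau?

s1 is basic (row 1); its value is the RHS of that row, 7.

7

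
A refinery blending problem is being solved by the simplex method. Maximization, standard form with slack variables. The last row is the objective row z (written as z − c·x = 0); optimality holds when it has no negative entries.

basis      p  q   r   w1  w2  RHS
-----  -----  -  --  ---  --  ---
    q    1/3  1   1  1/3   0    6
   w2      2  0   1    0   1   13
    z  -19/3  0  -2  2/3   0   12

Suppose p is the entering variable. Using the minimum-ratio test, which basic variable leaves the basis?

w2

Column p entries and ratios — q: 6/(1/3) = 18; w2: 13/2 = 13/2.
Smallest ratio is 13/2 in the row of w2, so w2 leaves.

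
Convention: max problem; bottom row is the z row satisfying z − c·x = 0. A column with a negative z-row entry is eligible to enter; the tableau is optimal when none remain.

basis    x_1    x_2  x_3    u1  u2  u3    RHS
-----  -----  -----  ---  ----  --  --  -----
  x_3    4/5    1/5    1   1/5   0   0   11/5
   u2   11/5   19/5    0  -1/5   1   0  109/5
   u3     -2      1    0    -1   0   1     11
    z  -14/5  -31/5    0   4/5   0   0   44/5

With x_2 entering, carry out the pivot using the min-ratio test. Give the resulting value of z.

Ratio test on column x_2 — row 1: (11/5)/(1/5) = 11; row 2: (109/5)/(19/5) = 109/19; row 3: 11/1 = 11. Minimum is 109/19 at row 2 (u2 leaves); pivot element 19/5.
Pivot on row 2; the z-row RHS becomes 44/5 − (-31/5)·(109/19) = 843/19.

843/19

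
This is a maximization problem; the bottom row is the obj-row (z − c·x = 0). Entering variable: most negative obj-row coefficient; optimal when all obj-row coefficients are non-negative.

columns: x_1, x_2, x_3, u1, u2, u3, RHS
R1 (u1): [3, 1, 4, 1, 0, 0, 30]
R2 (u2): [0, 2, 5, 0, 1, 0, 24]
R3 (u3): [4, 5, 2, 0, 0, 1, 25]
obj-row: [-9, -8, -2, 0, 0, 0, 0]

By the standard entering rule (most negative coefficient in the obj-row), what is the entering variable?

Negative obj-row entries: x_1: -9, x_2: -8, x_3: -2.
The most negative is -9 in column x_1, so x_1 enters.

x_1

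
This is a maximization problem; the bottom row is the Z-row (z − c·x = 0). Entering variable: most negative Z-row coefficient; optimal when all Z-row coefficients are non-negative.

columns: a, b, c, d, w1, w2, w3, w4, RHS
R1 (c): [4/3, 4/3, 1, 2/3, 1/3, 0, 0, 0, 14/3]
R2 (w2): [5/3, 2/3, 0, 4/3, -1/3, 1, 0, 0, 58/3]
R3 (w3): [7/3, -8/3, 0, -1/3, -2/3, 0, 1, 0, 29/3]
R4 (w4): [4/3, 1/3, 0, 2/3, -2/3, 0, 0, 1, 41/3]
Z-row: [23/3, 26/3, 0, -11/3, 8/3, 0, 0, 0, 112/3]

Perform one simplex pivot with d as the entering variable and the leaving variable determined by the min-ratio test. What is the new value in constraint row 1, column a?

2

Ratio test on column d — row 1: (14/3)/(2/3) = 7; row 2: (58/3)/(4/3) = 29/2; row 3: entry -1/3 ≤ 0; row 4: (41/3)/(2/3) = 41/2. Minimum is 7 at row 1 (c leaves); pivot element 2/3.
Divide row 1 by 2/3; eliminate column d from the other rows.
In the new row 1, the a entry is the old entry divided by the pivot: (4/3)/(2/3) = 2.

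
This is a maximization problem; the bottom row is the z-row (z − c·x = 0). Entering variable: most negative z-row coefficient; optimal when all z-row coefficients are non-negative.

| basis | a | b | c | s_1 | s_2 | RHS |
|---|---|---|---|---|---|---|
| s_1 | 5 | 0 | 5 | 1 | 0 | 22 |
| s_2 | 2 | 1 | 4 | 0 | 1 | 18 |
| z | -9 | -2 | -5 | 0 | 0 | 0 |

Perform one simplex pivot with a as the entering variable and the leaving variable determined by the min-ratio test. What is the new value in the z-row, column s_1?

Ratio test on column a — row 1: 22/5 = 22/5; row 2: 18/2 = 9. Minimum is 22/5 at row 1 (s_1 leaves); pivot element 5.
Divide row 1 by 5; eliminate column a from the other rows.
z-row update in column s_1: 0 − (-9)·(1/5) = 9/5.

9/5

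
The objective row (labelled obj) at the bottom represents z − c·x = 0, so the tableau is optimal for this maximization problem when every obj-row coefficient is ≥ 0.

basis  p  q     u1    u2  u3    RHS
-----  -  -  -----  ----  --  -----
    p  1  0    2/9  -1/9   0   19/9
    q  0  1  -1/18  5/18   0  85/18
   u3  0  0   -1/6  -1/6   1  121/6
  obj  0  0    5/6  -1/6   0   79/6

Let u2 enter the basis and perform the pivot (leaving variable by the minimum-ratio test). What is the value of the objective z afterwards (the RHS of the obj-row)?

16

Ratio test on column u2 — row 1: entry -1/9 ≤ 0; row 2: (85/18)/(5/18) = 17; row 3: entry -1/6 ≤ 0. Minimum is 17 at row 2 (q leaves); pivot element 5/18.
Pivot on row 2; the obj-row RHS becomes 79/6 − (-1/6)·17 = 16.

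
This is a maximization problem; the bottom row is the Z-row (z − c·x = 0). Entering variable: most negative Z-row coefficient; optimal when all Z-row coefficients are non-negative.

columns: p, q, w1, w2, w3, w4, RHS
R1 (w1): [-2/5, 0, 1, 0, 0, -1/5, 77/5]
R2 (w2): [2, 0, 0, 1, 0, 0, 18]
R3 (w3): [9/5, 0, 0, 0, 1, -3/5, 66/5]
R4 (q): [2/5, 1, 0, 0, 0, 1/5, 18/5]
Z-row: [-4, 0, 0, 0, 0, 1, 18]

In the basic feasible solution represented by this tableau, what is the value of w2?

18

w2 is basic (row 2); its value is the RHS of that row, 18.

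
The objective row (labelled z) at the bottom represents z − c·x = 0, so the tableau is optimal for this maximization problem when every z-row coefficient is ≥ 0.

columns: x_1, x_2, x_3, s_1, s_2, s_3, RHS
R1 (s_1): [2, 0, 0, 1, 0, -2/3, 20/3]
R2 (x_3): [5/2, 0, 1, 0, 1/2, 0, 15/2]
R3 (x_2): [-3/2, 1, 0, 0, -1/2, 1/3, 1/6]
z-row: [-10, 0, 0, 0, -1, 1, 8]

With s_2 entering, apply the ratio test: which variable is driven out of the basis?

x_3

Column s_2 entries and ratios — s_1: 0 ≤ 0, skip; x_3: (15/2)/(1/2) = 15; x_2: -1/2 ≤ 0, skip.
Smallest ratio is 15 in the row of x_3, so x_3 leaves.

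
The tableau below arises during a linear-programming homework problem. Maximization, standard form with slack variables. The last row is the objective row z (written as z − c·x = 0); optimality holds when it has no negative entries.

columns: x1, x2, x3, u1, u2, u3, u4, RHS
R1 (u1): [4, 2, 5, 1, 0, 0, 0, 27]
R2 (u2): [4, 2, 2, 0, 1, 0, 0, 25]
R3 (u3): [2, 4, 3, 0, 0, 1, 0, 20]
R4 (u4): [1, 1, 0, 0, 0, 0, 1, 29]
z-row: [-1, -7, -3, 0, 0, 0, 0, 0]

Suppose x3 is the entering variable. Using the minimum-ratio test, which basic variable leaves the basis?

Column x3 entries and ratios — u1: 27/5 = 27/5; u2: 25/2 = 25/2; u3: 20/3 = 20/3; u4: 0 ≤ 0, skip.
Smallest ratio is 27/5 in the row of u1, so u1 leaves.

u1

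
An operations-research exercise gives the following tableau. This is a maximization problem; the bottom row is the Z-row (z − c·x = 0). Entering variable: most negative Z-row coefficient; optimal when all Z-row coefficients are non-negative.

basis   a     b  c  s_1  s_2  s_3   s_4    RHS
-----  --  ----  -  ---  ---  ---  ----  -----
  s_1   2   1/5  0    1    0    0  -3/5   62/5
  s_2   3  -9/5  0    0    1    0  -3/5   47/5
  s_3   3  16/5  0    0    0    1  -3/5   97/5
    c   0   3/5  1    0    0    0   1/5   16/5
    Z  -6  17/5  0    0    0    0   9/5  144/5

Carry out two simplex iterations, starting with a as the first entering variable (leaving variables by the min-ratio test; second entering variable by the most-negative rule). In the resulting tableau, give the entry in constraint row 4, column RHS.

2

Ratio test on column a — row 1: (62/5)/2 = 31/5; row 2: (47/5)/3 = 47/15; row 3: (97/5)/3 = 97/15; row 4: entry 0 ≤ 0. Minimum is 47/15 at row 2 (s_2 leaves); pivot element 3.
Divide row 2 by 3; eliminate column a from the other rows.
Second iteration: most negative Z-row entry is -1/5 in column b, so b enters.
Ratio test on column b — row 1: (92/15)/(7/5) = 92/21; row 2: entry -3/5 ≤ 0; row 3: 10/5 = 2; row 4: (16/5)/(3/5) = 16/3. Minimum is 2 at row 3 (s_3 leaves); pivot element 5.
Divide row 3 by 5; eliminate column b from the other rows.
After both pivots, the entry at constraint row 4, column RHS is 2.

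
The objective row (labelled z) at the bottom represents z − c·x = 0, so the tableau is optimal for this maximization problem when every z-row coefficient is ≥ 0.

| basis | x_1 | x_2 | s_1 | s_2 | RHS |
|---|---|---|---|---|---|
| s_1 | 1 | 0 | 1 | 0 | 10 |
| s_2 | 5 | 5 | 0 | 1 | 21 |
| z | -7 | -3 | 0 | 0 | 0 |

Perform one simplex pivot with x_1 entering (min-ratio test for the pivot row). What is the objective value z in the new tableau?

147/5

Ratio test on column x_1 — row 1: 10/1 = 10; row 2: 21/5 = 21/5. Minimum is 21/5 at row 2 (s_2 leaves); pivot element 5.
Pivot on row 2; the z-row RHS becomes 0 − (-7)·(21/5) = 147/5.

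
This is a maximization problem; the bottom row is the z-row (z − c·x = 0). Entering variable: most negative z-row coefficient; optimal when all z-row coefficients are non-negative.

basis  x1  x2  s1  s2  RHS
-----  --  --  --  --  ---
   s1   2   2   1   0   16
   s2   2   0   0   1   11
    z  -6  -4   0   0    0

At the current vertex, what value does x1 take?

0

x1 is not in the basis, so in the current basic feasible solution x1 = 0.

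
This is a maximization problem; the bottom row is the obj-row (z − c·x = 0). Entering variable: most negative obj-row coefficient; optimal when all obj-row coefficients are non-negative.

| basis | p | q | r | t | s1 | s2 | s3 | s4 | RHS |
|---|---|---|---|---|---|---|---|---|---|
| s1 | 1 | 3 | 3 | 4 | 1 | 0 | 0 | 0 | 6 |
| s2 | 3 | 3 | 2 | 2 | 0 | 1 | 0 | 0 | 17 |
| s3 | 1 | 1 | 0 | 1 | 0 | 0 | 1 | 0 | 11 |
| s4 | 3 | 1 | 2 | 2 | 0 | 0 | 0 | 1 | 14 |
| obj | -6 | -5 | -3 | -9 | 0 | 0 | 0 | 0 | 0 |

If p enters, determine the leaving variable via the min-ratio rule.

s4

Column p entries and ratios — s1: 6/1 = 6; s2: 17/3 = 17/3; s3: 11/1 = 11; s4: 14/3 = 14/3.
Smallest ratio is 14/3 in the row of s4, so s4 leaves.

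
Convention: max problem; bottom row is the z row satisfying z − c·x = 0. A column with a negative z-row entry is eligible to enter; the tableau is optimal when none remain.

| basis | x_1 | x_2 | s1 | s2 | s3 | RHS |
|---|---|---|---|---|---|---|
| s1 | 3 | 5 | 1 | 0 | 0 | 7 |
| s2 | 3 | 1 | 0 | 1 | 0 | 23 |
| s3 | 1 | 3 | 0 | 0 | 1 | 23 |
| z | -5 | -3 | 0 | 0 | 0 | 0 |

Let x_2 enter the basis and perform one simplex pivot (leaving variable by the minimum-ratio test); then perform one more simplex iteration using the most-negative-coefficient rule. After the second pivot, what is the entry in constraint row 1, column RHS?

Ratio test on column x_2 — row 1: 7/5 = 7/5; row 2: 23/1 = 23; row 3: 23/3 = 23/3. Minimum is 7/5 at row 1 (s1 leaves); pivot element 5.
Divide row 1 by 5; eliminate column x_2 from the other rows.
Second iteration: most negative z-row entry is -16/5 in column x_1, so x_1 enters.
Ratio test on column x_1 — row 1: (7/5)/(3/5) = 7/3; row 2: (108/5)/(12/5) = 9; row 3: entry -4/5 ≤ 0. Minimum is 7/3 at row 1 (x_2 leaves); pivot element 3/5.
Divide row 1 by 3/5; eliminate column x_1 from the other rows.
After both pivots, the entry at constraint row 1, column RHS is 7/3.

7/3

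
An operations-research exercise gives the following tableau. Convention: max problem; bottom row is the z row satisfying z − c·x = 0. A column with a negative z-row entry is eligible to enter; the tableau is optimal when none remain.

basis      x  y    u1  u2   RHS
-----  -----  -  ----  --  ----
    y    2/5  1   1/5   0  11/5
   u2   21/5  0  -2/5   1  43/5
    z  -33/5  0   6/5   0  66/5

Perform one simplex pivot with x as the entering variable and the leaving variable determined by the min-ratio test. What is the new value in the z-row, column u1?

Ratio test on column x — row 1: (11/5)/(2/5) = 11/2; row 2: (43/5)/(21/5) = 43/21. Minimum is 43/21 at row 2 (u2 leaves); pivot element 21/5.
Divide row 2 by 21/5; eliminate column x from the other rows.
z-row update in column u1: 6/5 − (-33/5)·(-2/21) = 4/7.

4/7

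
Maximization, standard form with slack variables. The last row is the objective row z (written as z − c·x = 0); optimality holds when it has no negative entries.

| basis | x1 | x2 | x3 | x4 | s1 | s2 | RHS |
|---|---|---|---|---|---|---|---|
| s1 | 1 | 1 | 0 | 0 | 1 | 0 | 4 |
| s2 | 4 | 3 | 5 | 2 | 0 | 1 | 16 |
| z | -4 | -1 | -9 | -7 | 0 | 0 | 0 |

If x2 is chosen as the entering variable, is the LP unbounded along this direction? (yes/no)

Column x2 has positive entries in row(s) 1, 2, so the ratio test bounds it — not unbounded.

no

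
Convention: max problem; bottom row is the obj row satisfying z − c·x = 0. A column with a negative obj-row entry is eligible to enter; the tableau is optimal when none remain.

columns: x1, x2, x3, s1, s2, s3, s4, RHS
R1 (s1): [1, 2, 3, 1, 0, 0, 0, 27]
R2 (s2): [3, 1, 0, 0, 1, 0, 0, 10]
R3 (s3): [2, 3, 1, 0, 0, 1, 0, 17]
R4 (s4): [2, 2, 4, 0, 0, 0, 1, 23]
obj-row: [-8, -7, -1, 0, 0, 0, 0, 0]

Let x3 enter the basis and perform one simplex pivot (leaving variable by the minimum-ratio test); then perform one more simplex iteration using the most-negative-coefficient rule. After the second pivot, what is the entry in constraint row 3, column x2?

2

Ratio test on column x3 — row 1: 27/3 = 9; row 2: entry 0 ≤ 0; row 3: 17/1 = 17; row 4: 23/4 = 23/4. Minimum is 23/4 at row 4 (s4 leaves); pivot element 4.
Divide row 4 by 4; eliminate column x3 from the other rows.
Second iteration: most negative obj-row entry is -15/2 in column x1, so x1 enters.
Ratio test on column x1 — row 1: entry -1/2 ≤ 0; row 2: 10/3 = 10/3; row 3: (45/4)/(3/2) = 15/2; row 4: (23/4)/(1/2) = 23/2. Minimum is 10/3 at row 2 (s2 leaves); pivot element 3.
Divide row 2 by 3; eliminate column x1 from the other rows.
After both pivots, the entry at constraint row 3, column x2 is 2.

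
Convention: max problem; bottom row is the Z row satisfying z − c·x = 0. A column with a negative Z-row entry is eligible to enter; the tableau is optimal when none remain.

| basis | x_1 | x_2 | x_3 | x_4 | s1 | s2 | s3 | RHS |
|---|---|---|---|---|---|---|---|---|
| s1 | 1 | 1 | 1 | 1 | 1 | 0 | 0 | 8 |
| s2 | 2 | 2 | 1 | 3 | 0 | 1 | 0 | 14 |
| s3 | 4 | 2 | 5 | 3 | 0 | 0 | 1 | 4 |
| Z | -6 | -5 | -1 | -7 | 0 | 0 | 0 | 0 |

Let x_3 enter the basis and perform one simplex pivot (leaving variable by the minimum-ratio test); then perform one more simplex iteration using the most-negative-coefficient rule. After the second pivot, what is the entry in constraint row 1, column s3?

-1/3

Ratio test on column x_3 — row 1: 8/1 = 8; row 2: 14/1 = 14; row 3: 4/5 = 4/5. Minimum is 4/5 at row 3 (s3 leaves); pivot element 5.
Divide row 3 by 5; eliminate column x_3 from the other rows.
Second iteration: most negative Z-row entry is -32/5 in column x_4, so x_4 enters.
Ratio test on column x_4 — row 1: (36/5)/(2/5) = 18; row 2: (66/5)/(12/5) = 11/2; row 3: (4/5)/(3/5) = 4/3. Minimum is 4/3 at row 3 (x_3 leaves); pivot element 3/5.
Divide row 3 by 3/5; eliminate column x_4 from the other rows.
After both pivots, the entry at constraint row 1, column s3 is -1/3.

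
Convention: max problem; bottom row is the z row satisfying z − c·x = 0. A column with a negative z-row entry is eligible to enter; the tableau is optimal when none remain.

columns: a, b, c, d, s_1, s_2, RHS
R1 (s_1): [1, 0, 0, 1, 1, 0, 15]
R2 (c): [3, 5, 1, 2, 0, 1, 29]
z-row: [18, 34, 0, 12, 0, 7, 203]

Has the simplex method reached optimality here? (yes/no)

Every z-row coefficient is ≥ 0, so the tableau is optimal.

yes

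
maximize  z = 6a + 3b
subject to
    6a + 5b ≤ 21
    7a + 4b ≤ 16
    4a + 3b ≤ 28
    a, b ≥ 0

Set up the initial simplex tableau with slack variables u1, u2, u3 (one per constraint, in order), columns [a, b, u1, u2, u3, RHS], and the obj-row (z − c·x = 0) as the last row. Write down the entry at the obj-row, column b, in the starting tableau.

The obj-row carries the negated objective coefficients: the b entry is -3.

-3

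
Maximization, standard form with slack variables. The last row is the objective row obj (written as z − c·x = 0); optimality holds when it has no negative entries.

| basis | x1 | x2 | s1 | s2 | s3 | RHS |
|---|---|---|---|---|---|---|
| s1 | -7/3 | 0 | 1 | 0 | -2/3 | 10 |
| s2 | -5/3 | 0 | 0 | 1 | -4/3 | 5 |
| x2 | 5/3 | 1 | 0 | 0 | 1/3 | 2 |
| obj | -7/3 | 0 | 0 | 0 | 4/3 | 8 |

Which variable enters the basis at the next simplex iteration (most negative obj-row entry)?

Negative obj-row entries: x1: -7/3.
The most negative is -7/3 in column x1, so x1 enters.

x1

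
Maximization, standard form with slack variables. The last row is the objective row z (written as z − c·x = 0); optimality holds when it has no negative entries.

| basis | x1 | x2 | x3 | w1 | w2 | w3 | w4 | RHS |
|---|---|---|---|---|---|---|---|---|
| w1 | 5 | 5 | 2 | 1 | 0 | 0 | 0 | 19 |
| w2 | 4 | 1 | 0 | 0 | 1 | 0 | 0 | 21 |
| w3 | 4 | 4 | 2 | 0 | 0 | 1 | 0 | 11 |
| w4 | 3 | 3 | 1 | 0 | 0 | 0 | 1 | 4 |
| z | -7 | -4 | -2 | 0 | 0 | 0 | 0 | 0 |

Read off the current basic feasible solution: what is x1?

x1 is not in the basis, so in the current basic feasible solution x1 = 0.

0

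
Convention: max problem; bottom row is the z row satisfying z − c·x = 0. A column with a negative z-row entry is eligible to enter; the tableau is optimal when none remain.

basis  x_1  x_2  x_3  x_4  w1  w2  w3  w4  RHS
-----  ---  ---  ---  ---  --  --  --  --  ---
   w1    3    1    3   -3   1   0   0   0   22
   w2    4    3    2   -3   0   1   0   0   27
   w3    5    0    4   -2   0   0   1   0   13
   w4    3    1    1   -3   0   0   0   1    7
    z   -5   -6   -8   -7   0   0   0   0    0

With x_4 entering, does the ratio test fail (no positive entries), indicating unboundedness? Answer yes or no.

Every constraint-row entry in column x_4 is ≤ 0, so increasing x_4 is unbounded.

yes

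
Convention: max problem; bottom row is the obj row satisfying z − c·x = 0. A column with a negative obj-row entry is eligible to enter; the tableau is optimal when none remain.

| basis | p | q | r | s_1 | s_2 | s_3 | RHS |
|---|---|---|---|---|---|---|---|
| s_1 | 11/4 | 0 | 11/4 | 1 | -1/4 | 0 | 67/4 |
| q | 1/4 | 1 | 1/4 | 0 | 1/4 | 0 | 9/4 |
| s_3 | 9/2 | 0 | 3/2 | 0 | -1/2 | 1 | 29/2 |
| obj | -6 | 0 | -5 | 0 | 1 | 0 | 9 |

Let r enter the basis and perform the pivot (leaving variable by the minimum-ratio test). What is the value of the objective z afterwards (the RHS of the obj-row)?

434/11

Ratio test on column r — row 1: (67/4)/(11/4) = 67/11; row 2: (9/4)/(1/4) = 9; row 3: (29/2)/(3/2) = 29/3. Minimum is 67/11 at row 1 (s_1 leaves); pivot element 11/4.
Pivot on row 1; the obj-row RHS becomes 9 − (-5)·(67/11) = 434/11.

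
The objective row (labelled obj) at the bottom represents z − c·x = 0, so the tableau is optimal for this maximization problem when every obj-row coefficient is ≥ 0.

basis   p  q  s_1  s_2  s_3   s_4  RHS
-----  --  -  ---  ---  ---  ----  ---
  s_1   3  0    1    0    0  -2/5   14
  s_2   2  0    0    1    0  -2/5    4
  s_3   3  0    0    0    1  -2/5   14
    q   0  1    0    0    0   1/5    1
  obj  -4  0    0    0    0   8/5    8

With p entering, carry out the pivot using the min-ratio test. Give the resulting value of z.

16

Ratio test on column p — row 1: 14/3 = 14/3; row 2: 4/2 = 2; row 3: 14/3 = 14/3; row 4: entry 0 ≤ 0. Minimum is 2 at row 2 (s_2 leaves); pivot element 2.
Pivot on row 2; the obj-row RHS becomes 8 − (-4)·2 = 16.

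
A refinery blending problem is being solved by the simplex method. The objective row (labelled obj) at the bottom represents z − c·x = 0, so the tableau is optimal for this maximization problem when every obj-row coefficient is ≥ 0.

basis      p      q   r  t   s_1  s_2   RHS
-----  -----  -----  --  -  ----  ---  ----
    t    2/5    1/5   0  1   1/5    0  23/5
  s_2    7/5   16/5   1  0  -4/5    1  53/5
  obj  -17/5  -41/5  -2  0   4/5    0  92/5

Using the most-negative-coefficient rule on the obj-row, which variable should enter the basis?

Negative obj-row entries: p: -17/5, q: -41/5, r: -2.
The most negative is -41/5 in column q, so q enters.

q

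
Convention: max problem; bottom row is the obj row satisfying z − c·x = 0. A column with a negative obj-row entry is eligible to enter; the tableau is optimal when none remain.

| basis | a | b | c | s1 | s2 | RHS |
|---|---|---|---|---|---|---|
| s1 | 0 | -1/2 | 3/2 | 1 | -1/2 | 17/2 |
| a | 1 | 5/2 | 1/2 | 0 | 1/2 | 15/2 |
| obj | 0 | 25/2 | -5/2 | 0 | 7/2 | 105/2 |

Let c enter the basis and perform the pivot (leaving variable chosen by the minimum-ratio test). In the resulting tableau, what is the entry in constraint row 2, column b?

8/3

Ratio test on column c — row 1: (17/2)/(3/2) = 17/3; row 2: (15/2)/(1/2) = 15. Minimum is 17/3 at row 1 (s1 leaves); pivot element 3/2.
Divide row 1 by 3/2; eliminate column c from the other rows.
Row 2 update in column b: 5/2 − (1/2)·(-1/3) = 8/3.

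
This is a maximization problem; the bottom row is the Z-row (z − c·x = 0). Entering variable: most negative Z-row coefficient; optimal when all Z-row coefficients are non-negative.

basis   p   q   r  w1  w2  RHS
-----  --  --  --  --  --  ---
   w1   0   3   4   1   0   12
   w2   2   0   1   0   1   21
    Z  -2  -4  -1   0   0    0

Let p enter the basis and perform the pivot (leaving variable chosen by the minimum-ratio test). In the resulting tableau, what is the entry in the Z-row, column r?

Ratio test on column p — row 1: entry 0 ≤ 0; row 2: 21/2 = 21/2. Minimum is 21/2 at row 2 (w2 leaves); pivot element 2.
Divide row 2 by 2; eliminate column p from the other rows.
Z-row update in column r: -1 − (-2)·(1/2) = 0.

0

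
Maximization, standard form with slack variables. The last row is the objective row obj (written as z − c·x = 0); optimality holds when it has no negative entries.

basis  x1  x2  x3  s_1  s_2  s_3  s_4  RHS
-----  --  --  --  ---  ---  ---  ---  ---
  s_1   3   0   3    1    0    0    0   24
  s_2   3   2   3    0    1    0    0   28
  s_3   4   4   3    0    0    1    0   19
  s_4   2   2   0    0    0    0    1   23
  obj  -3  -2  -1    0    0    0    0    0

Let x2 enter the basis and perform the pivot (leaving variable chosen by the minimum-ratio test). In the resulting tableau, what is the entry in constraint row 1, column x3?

3

Ratio test on column x2 — row 1: entry 0 ≤ 0; row 2: 28/2 = 14; row 3: 19/4 = 19/4; row 4: 23/2 = 23/2. Minimum is 19/4 at row 3 (s_3 leaves); pivot element 4.
Divide row 3 by 4; eliminate column x2 from the other rows.
Row 1 update in column x3: 3 − 0·(3/4) = 3.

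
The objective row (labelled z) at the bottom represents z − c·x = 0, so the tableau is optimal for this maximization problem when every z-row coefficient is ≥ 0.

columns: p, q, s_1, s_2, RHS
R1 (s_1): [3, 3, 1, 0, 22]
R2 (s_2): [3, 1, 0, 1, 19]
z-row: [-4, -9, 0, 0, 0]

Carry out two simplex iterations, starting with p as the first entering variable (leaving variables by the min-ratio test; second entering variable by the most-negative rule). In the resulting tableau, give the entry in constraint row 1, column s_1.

Ratio test on column p — row 1: 22/3 = 22/3; row 2: 19/3 = 19/3. Minimum is 19/3 at row 2 (s_2 leaves); pivot element 3.
Divide row 2 by 3; eliminate column p from the other rows.
Second iteration: most negative z-row entry is -23/3 in column q, so q enters.
Ratio test on column q — row 1: 3/2 = 3/2; row 2: (19/3)/(1/3) = 19. Minimum is 3/2 at row 1 (s_1 leaves); pivot element 2.
Divide row 1 by 2; eliminate column q from the other rows.
After both pivots, the entry at constraint row 1, column s_1 is 1/2.

1/2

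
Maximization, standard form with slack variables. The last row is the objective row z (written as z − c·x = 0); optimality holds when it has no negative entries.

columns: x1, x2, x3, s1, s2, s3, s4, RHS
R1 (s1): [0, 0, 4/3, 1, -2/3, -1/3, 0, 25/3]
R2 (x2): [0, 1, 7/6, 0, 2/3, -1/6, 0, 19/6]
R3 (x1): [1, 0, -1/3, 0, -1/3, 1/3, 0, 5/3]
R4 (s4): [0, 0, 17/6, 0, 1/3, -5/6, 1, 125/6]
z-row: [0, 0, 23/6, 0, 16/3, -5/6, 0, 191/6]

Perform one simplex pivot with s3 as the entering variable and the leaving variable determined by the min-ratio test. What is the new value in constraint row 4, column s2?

-1/2

Ratio test on column s3 — row 1: entry -1/3 ≤ 0; row 2: entry -1/6 ≤ 0; row 3: (5/3)/(1/3) = 5; row 4: entry -5/6 ≤ 0. Minimum is 5 at row 3 (x1 leaves); pivot element 1/3.
Divide row 3 by 1/3; eliminate column s3 from the other rows.
Row 4 update in column s2: 1/3 − (-5/6)·(-1) = -1/2.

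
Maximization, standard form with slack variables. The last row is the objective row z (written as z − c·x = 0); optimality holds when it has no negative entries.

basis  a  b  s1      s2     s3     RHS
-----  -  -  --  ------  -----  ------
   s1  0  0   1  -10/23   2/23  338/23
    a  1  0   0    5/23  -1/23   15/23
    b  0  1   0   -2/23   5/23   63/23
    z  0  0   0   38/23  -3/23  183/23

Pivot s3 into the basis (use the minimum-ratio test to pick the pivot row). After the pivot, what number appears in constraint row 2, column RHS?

Ratio test on column s3 — row 1: (338/23)/(2/23) = 169; row 2: entry -1/23 ≤ 0; row 3: (63/23)/(5/23) = 63/5. Minimum is 63/5 at row 3 (b leaves); pivot element 5/23.
Divide row 3 by 5/23; eliminate column s3 from the other rows.
Row 2 update in column RHS: 15/23 − (-1/23)·(63/5) = 6/5.

6/5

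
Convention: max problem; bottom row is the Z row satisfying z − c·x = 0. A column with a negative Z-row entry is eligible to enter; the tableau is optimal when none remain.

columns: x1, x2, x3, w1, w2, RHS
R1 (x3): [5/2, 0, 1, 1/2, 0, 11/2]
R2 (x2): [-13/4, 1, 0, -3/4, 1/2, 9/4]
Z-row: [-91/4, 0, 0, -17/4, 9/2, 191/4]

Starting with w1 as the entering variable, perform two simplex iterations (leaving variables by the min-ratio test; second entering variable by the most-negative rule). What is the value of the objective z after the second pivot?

489/5

Ratio test on column w1 — row 1: (11/2)/(1/2) = 11; row 2: entry -3/4 ≤ 0. Minimum is 11 at row 1 (x3 leaves); pivot element 1/2.
Pivot on row 1; the Z-row RHS becomes 191/4 − (-17/4)·11 = 189/2.
Next entering variable (most negative Z-row entry -3/2): x1.
Ratio test on column x1 — row 1: 11/5 = 11/5; row 2: (21/2)/(1/2) = 21. Minimum is 11/5 at row 1 (w1 leaves); pivot element 5.
After the second pivot the Z-row RHS is 189/2 − (-3/2)·(11/5) = 489/5.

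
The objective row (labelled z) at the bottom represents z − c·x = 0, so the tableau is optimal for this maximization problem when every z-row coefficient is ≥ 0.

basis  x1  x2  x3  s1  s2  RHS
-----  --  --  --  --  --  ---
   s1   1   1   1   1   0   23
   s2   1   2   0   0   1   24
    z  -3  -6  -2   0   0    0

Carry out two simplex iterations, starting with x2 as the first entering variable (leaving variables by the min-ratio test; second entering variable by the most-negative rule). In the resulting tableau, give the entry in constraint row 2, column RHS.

12

Ratio test on column x2 — row 1: 23/1 = 23; row 2: 24/2 = 12. Minimum is 12 at row 2 (s2 leaves); pivot element 2.
Divide row 2 by 2; eliminate column x2 from the other rows.
Second iteration: most negative z-row entry is -2 in column x3, so x3 enters.
Ratio test on column x3 — row 1: 11/1 = 11; row 2: entry 0 ≤ 0. Minimum is 11 at row 1 (s1 leaves); pivot element 1.
Divide row 1 by 1; eliminate column x3 from the other rows.
After both pivots, the entry at constraint row 2, column RHS is 12.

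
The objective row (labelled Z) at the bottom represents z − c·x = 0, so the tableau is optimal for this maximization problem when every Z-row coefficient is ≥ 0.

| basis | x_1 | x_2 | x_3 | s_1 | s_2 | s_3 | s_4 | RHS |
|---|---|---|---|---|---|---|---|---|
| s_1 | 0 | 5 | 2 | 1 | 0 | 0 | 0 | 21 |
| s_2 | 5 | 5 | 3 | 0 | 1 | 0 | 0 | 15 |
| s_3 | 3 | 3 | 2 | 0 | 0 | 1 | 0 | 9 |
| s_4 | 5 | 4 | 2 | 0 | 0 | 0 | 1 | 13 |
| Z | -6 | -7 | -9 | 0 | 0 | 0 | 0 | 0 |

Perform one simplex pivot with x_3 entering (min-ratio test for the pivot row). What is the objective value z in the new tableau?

81/2

Ratio test on column x_3 — row 1: 21/2 = 21/2; row 2: 15/3 = 5; row 3: 9/2 = 9/2; row 4: 13/2 = 13/2. Minimum is 9/2 at row 3 (s_3 leaves); pivot element 2.
Pivot on row 3; the Z-row RHS becomes 0 − (-9)·(9/2) = 81/2.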